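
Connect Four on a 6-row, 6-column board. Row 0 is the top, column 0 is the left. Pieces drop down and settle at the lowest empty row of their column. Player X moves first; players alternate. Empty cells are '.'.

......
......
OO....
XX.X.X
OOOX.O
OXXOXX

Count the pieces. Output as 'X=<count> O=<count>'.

X=9 O=8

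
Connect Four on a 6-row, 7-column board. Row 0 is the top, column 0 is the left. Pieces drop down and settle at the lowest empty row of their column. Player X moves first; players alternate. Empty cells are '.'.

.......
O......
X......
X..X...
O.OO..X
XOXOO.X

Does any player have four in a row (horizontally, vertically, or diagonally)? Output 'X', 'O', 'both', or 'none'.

none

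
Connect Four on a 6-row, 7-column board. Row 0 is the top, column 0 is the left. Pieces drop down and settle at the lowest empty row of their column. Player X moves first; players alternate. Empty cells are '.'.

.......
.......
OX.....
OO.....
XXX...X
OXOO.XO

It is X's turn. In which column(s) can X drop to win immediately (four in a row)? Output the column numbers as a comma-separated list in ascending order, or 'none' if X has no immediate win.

Answer: 3

Derivation:
col 0: drop X → no win
col 1: drop X → no win
col 2: drop X → no win
col 3: drop X → WIN!
col 4: drop X → no win
col 5: drop X → no win
col 6: drop X → no win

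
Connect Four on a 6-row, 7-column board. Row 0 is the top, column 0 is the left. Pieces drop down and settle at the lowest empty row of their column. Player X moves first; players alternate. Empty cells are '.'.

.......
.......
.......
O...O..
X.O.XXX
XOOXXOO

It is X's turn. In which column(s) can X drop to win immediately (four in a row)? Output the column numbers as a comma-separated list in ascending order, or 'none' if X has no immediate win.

Answer: 3

Derivation:
col 0: drop X → no win
col 1: drop X → no win
col 2: drop X → no win
col 3: drop X → WIN!
col 4: drop X → no win
col 5: drop X → no win
col 6: drop X → no win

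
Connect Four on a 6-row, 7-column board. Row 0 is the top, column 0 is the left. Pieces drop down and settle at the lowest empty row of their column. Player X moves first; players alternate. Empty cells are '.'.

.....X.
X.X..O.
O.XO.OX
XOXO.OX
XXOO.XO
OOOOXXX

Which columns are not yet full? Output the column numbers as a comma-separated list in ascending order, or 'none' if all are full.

Answer: 0,1,2,3,4,6

Derivation:
col 0: top cell = '.' → open
col 1: top cell = '.' → open
col 2: top cell = '.' → open
col 3: top cell = '.' → open
col 4: top cell = '.' → open
col 5: top cell = 'X' → FULL
col 6: top cell = '.' → open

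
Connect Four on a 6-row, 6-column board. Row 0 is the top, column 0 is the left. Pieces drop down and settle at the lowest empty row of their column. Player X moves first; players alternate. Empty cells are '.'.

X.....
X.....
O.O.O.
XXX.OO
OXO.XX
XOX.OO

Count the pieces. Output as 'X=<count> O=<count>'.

X=10 O=10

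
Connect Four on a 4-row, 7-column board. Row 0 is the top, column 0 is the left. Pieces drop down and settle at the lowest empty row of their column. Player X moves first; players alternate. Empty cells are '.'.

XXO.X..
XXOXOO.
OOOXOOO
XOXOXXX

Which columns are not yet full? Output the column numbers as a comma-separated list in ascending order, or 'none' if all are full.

Answer: 3,5,6

Derivation:
col 0: top cell = 'X' → FULL
col 1: top cell = 'X' → FULL
col 2: top cell = 'O' → FULL
col 3: top cell = '.' → open
col 4: top cell = 'X' → FULL
col 5: top cell = '.' → open
col 6: top cell = '.' → open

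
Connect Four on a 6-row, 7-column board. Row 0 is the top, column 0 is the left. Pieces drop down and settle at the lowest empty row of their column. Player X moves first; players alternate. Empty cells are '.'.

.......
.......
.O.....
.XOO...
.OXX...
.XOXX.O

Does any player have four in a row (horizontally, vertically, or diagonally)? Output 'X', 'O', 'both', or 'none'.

none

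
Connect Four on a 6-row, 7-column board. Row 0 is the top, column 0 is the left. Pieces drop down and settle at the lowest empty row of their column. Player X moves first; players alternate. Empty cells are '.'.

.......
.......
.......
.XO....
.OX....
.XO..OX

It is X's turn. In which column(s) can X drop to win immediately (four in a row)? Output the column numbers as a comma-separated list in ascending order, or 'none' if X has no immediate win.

col 0: drop X → no win
col 1: drop X → no win
col 2: drop X → no win
col 3: drop X → no win
col 4: drop X → no win
col 5: drop X → no win
col 6: drop X → no win

Answer: none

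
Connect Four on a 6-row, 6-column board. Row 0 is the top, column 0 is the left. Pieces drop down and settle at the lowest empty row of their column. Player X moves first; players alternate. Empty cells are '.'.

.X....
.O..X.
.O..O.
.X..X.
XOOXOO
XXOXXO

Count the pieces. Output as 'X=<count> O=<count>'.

X=10 O=9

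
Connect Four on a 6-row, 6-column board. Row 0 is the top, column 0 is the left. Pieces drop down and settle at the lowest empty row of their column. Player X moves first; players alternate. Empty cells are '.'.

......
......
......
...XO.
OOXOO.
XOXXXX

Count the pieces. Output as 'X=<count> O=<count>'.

X=7 O=6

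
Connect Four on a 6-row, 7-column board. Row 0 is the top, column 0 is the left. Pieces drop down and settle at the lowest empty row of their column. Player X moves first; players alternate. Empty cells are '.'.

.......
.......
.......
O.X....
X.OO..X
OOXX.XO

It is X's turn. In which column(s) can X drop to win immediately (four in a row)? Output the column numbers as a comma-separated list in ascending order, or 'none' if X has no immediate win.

Answer: 4

Derivation:
col 0: drop X → no win
col 1: drop X → no win
col 2: drop X → no win
col 3: drop X → no win
col 4: drop X → WIN!
col 5: drop X → no win
col 6: drop X → no win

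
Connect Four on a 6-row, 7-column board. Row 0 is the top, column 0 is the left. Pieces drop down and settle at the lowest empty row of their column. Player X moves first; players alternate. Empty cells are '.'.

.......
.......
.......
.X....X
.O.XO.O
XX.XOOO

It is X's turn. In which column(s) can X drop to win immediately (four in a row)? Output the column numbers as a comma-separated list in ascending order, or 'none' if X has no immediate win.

Answer: 2

Derivation:
col 0: drop X → no win
col 1: drop X → no win
col 2: drop X → WIN!
col 3: drop X → no win
col 4: drop X → no win
col 5: drop X → no win
col 6: drop X → no win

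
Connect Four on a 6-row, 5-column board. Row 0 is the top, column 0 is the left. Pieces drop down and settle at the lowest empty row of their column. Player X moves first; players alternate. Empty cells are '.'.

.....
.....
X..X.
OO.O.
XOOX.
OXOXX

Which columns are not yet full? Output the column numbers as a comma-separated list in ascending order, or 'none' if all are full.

col 0: top cell = '.' → open
col 1: top cell = '.' → open
col 2: top cell = '.' → open
col 3: top cell = '.' → open
col 4: top cell = '.' → open

Answer: 0,1,2,3,4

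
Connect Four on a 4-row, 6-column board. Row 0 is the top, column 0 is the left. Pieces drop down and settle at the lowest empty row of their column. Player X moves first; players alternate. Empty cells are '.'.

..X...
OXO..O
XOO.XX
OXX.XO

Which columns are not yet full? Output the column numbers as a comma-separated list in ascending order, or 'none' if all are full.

Answer: 0,1,3,4,5

Derivation:
col 0: top cell = '.' → open
col 1: top cell = '.' → open
col 2: top cell = 'X' → FULL
col 3: top cell = '.' → open
col 4: top cell = '.' → open
col 5: top cell = '.' → open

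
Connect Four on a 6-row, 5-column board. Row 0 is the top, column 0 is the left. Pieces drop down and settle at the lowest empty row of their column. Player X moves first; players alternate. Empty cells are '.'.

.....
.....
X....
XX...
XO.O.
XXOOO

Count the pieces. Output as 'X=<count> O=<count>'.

X=6 O=5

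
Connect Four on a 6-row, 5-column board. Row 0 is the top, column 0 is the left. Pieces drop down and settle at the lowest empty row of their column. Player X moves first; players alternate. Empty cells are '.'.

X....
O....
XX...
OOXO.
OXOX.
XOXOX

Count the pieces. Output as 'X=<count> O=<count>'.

X=9 O=8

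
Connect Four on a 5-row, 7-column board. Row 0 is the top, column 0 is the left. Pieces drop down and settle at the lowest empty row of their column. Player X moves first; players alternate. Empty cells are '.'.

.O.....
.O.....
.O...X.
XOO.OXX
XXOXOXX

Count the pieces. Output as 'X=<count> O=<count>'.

X=9 O=8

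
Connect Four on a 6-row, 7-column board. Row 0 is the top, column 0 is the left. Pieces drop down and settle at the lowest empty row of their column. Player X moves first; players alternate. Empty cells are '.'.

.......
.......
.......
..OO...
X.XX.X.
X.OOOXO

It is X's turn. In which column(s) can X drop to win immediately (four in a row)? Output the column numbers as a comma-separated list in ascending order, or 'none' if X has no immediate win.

Answer: 4

Derivation:
col 0: drop X → no win
col 1: drop X → no win
col 2: drop X → no win
col 3: drop X → no win
col 4: drop X → WIN!
col 5: drop X → no win
col 6: drop X → no win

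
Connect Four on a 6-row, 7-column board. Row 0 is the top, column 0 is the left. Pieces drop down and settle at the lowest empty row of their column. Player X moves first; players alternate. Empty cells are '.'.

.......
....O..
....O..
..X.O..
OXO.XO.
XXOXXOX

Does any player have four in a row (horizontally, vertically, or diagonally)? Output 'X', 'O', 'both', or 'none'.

none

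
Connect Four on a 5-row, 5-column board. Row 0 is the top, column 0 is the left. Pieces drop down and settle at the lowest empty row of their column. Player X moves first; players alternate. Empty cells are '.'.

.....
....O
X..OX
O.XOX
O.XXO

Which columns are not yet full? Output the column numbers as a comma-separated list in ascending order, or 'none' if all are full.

col 0: top cell = '.' → open
col 1: top cell = '.' → open
col 2: top cell = '.' → open
col 3: top cell = '.' → open
col 4: top cell = '.' → open

Answer: 0,1,2,3,4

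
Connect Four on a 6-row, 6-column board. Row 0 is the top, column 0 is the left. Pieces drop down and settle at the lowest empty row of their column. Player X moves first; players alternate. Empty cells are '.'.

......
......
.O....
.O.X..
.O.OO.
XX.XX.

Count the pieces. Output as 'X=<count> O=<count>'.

X=5 O=5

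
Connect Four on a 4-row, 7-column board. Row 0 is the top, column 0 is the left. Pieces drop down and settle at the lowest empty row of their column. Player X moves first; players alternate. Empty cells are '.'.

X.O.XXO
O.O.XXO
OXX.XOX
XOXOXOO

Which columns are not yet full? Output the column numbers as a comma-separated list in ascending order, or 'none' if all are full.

Answer: 1,3

Derivation:
col 0: top cell = 'X' → FULL
col 1: top cell = '.' → open
col 2: top cell = 'O' → FULL
col 3: top cell = '.' → open
col 4: top cell = 'X' → FULL
col 5: top cell = 'X' → FULL
col 6: top cell = 'O' → FULL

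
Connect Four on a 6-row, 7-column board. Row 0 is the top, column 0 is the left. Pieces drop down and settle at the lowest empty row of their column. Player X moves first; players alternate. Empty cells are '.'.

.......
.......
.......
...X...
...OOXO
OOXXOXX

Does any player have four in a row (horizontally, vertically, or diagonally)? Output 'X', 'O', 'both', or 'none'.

none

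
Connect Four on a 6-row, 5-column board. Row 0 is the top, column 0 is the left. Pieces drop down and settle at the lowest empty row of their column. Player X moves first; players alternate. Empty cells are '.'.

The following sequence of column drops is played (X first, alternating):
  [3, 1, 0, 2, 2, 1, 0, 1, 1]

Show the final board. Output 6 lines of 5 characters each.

Move 1: X drops in col 3, lands at row 5
Move 2: O drops in col 1, lands at row 5
Move 3: X drops in col 0, lands at row 5
Move 4: O drops in col 2, lands at row 5
Move 5: X drops in col 2, lands at row 4
Move 6: O drops in col 1, lands at row 4
Move 7: X drops in col 0, lands at row 4
Move 8: O drops in col 1, lands at row 3
Move 9: X drops in col 1, lands at row 2

Answer: .....
.....
.X...
.O...
XOX..
XOOX.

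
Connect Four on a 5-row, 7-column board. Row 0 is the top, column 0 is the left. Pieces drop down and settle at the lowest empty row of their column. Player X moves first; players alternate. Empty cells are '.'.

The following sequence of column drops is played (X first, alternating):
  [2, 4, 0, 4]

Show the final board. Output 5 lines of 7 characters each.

Answer: .......
.......
.......
....O..
X.X.O..

Derivation:
Move 1: X drops in col 2, lands at row 4
Move 2: O drops in col 4, lands at row 4
Move 3: X drops in col 0, lands at row 4
Move 4: O drops in col 4, lands at row 3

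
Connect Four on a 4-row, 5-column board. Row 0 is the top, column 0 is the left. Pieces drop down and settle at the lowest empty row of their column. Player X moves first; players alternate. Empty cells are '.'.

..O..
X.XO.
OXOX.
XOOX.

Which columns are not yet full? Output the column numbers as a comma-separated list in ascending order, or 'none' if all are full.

Answer: 0,1,3,4

Derivation:
col 0: top cell = '.' → open
col 1: top cell = '.' → open
col 2: top cell = 'O' → FULL
col 3: top cell = '.' → open
col 4: top cell = '.' → open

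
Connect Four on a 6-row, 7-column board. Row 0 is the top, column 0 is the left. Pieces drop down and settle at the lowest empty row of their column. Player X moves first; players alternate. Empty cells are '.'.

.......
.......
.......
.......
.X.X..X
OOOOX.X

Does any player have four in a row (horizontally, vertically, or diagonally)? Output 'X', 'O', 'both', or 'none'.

O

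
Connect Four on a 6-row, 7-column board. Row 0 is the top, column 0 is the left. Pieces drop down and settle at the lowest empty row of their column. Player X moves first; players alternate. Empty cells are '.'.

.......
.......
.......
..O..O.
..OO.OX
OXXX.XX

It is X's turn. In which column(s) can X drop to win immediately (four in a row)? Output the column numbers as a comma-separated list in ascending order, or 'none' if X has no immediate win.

Answer: 4

Derivation:
col 0: drop X → no win
col 1: drop X → no win
col 2: drop X → no win
col 3: drop X → no win
col 4: drop X → WIN!
col 5: drop X → no win
col 6: drop X → no win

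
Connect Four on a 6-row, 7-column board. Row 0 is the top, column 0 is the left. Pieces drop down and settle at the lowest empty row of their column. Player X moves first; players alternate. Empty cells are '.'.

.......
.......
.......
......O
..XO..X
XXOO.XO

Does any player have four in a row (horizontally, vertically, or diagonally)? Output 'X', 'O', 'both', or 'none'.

none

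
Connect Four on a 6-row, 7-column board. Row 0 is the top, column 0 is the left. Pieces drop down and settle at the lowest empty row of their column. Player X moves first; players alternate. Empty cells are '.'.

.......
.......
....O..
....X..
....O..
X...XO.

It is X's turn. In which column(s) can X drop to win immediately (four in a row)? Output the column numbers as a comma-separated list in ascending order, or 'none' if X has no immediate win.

col 0: drop X → no win
col 1: drop X → no win
col 2: drop X → no win
col 3: drop X → no win
col 4: drop X → no win
col 5: drop X → no win
col 6: drop X → no win

Answer: none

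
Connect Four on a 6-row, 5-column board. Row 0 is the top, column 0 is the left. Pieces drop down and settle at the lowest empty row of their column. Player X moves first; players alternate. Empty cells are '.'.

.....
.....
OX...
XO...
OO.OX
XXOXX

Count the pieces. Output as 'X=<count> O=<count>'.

X=7 O=6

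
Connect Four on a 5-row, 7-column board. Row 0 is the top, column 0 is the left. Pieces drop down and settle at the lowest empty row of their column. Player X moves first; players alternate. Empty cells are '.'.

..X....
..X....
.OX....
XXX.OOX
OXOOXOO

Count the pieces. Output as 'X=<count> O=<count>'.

X=9 O=8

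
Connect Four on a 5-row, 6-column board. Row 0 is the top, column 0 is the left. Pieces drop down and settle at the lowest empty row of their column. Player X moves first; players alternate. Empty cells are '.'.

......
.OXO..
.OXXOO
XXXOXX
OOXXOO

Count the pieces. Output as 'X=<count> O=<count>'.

X=10 O=10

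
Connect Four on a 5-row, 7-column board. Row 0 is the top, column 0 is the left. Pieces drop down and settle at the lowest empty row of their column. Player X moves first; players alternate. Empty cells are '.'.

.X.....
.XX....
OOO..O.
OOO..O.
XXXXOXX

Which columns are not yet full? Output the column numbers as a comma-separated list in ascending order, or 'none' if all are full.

col 0: top cell = '.' → open
col 1: top cell = 'X' → FULL
col 2: top cell = '.' → open
col 3: top cell = '.' → open
col 4: top cell = '.' → open
col 5: top cell = '.' → open
col 6: top cell = '.' → open

Answer: 0,2,3,4,5,6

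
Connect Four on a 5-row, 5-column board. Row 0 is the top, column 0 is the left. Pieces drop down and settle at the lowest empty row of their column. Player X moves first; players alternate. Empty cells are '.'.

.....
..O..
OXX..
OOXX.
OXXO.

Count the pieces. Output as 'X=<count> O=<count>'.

X=6 O=6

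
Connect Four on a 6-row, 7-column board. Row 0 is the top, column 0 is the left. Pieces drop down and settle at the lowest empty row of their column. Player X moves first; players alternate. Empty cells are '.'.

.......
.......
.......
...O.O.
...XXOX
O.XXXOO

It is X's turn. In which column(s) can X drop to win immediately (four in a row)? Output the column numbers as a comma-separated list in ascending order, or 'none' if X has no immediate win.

col 0: drop X → no win
col 1: drop X → WIN!
col 2: drop X → no win
col 3: drop X → no win
col 4: drop X → no win
col 5: drop X → no win
col 6: drop X → no win

Answer: 1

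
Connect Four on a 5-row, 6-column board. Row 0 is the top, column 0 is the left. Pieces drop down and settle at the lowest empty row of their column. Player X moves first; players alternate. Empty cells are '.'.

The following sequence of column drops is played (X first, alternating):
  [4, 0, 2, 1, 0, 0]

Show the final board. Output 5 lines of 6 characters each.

Move 1: X drops in col 4, lands at row 4
Move 2: O drops in col 0, lands at row 4
Move 3: X drops in col 2, lands at row 4
Move 4: O drops in col 1, lands at row 4
Move 5: X drops in col 0, lands at row 3
Move 6: O drops in col 0, lands at row 2

Answer: ......
......
O.....
X.....
OOX.X.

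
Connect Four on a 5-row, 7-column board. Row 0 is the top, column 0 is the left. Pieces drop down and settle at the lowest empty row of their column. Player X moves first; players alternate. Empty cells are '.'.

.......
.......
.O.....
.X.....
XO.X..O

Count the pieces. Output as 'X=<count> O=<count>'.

X=3 O=3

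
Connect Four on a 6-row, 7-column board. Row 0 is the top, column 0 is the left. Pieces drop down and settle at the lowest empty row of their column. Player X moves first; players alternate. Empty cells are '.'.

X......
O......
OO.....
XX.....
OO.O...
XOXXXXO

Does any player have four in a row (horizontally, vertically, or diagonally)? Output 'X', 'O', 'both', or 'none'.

X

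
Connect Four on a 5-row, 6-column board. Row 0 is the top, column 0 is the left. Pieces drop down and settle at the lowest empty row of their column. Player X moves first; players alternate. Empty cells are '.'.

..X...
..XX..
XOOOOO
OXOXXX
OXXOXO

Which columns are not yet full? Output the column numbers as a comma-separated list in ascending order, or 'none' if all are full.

col 0: top cell = '.' → open
col 1: top cell = '.' → open
col 2: top cell = 'X' → FULL
col 3: top cell = '.' → open
col 4: top cell = '.' → open
col 5: top cell = '.' → open

Answer: 0,1,3,4,5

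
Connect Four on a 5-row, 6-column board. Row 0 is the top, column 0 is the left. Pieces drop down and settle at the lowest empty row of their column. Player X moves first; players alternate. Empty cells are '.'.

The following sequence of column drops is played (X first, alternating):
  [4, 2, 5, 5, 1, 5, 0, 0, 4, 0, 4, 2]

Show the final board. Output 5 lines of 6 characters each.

Answer: ......
......
O...XO
O.O.XO
XXO.XX

Derivation:
Move 1: X drops in col 4, lands at row 4
Move 2: O drops in col 2, lands at row 4
Move 3: X drops in col 5, lands at row 4
Move 4: O drops in col 5, lands at row 3
Move 5: X drops in col 1, lands at row 4
Move 6: O drops in col 5, lands at row 2
Move 7: X drops in col 0, lands at row 4
Move 8: O drops in col 0, lands at row 3
Move 9: X drops in col 4, lands at row 3
Move 10: O drops in col 0, lands at row 2
Move 11: X drops in col 4, lands at row 2
Move 12: O drops in col 2, lands at row 3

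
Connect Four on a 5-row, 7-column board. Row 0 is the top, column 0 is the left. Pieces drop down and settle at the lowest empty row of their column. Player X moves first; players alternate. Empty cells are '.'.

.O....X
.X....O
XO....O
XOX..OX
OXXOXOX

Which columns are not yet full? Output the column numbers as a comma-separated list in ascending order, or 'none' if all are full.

Answer: 0,2,3,4,5

Derivation:
col 0: top cell = '.' → open
col 1: top cell = 'O' → FULL
col 2: top cell = '.' → open
col 3: top cell = '.' → open
col 4: top cell = '.' → open
col 5: top cell = '.' → open
col 6: top cell = 'X' → FULL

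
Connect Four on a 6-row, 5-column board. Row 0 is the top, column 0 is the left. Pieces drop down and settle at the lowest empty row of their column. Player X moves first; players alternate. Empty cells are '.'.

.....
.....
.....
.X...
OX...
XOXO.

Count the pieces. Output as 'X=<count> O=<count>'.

X=4 O=3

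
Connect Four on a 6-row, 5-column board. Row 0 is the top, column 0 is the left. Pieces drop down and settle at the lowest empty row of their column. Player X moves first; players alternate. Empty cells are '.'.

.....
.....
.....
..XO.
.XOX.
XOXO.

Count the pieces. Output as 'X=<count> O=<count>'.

X=5 O=4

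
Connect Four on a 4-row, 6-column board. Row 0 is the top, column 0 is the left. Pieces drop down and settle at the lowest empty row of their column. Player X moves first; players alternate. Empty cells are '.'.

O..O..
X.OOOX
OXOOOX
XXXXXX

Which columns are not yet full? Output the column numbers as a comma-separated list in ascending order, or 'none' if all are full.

col 0: top cell = 'O' → FULL
col 1: top cell = '.' → open
col 2: top cell = '.' → open
col 3: top cell = 'O' → FULL
col 4: top cell = '.' → open
col 5: top cell = '.' → open

Answer: 1,2,4,5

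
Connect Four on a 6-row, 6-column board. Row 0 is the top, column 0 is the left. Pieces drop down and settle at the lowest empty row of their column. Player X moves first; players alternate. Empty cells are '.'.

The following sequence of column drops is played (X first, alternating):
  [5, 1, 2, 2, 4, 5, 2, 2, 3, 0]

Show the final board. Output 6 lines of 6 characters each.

Move 1: X drops in col 5, lands at row 5
Move 2: O drops in col 1, lands at row 5
Move 3: X drops in col 2, lands at row 5
Move 4: O drops in col 2, lands at row 4
Move 5: X drops in col 4, lands at row 5
Move 6: O drops in col 5, lands at row 4
Move 7: X drops in col 2, lands at row 3
Move 8: O drops in col 2, lands at row 2
Move 9: X drops in col 3, lands at row 5
Move 10: O drops in col 0, lands at row 5

Answer: ......
......
..O...
..X...
..O..O
OOXXXX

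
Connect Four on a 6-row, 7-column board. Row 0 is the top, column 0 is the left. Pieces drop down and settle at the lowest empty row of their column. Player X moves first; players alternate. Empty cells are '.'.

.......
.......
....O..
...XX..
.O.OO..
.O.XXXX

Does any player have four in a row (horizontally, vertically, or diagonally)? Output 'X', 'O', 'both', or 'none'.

X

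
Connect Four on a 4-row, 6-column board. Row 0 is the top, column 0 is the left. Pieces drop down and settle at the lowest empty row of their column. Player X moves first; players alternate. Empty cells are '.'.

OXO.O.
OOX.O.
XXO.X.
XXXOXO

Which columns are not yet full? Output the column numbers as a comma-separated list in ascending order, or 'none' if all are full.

col 0: top cell = 'O' → FULL
col 1: top cell = 'X' → FULL
col 2: top cell = 'O' → FULL
col 3: top cell = '.' → open
col 4: top cell = 'O' → FULL
col 5: top cell = '.' → open

Answer: 3,5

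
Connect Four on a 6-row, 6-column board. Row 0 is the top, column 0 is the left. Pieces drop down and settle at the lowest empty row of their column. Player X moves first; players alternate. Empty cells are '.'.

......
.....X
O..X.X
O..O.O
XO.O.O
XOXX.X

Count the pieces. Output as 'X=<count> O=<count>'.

X=8 O=8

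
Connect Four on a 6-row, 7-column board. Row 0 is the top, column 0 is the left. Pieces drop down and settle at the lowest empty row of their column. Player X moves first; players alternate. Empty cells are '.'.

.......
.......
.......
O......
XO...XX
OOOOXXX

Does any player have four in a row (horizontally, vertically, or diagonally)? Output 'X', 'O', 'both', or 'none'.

O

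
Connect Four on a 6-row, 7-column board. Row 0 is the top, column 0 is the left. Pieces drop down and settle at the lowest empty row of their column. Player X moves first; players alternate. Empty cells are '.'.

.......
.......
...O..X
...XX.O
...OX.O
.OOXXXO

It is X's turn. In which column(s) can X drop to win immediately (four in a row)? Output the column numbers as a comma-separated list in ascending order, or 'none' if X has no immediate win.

Answer: 4

Derivation:
col 0: drop X → no win
col 1: drop X → no win
col 2: drop X → no win
col 3: drop X → no win
col 4: drop X → WIN!
col 5: drop X → no win
col 6: drop X → no win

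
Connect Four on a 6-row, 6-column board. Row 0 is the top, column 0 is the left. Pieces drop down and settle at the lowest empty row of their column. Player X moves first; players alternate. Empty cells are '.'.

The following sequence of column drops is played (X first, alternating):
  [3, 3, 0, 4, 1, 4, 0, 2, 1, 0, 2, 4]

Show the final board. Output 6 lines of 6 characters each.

Answer: ......
......
......
O...O.
XXXOO.
XXOXO.

Derivation:
Move 1: X drops in col 3, lands at row 5
Move 2: O drops in col 3, lands at row 4
Move 3: X drops in col 0, lands at row 5
Move 4: O drops in col 4, lands at row 5
Move 5: X drops in col 1, lands at row 5
Move 6: O drops in col 4, lands at row 4
Move 7: X drops in col 0, lands at row 4
Move 8: O drops in col 2, lands at row 5
Move 9: X drops in col 1, lands at row 4
Move 10: O drops in col 0, lands at row 3
Move 11: X drops in col 2, lands at row 4
Move 12: O drops in col 4, lands at row 3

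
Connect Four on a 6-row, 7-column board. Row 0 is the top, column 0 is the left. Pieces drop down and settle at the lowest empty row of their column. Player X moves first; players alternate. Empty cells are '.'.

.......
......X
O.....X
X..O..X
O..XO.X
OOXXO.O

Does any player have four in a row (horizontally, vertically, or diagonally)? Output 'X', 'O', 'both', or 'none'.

X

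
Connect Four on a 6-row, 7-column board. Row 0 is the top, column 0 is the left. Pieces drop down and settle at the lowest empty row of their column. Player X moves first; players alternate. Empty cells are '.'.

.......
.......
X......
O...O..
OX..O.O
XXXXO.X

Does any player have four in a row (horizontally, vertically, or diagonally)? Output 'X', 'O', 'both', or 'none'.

X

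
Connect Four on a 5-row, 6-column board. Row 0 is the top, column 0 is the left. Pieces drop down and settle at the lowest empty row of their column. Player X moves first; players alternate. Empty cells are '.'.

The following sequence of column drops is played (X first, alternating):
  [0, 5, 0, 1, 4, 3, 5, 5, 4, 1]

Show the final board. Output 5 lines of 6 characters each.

Answer: ......
......
.....O
XO..XX
XO.OXO

Derivation:
Move 1: X drops in col 0, lands at row 4
Move 2: O drops in col 5, lands at row 4
Move 3: X drops in col 0, lands at row 3
Move 4: O drops in col 1, lands at row 4
Move 5: X drops in col 4, lands at row 4
Move 6: O drops in col 3, lands at row 4
Move 7: X drops in col 5, lands at row 3
Move 8: O drops in col 5, lands at row 2
Move 9: X drops in col 4, lands at row 3
Move 10: O drops in col 1, lands at row 3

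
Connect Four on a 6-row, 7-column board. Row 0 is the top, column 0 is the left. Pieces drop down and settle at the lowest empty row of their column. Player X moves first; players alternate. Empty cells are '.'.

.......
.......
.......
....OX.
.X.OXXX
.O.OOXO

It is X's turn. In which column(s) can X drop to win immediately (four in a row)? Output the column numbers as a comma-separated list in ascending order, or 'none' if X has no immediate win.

Answer: 5

Derivation:
col 0: drop X → no win
col 1: drop X → no win
col 2: drop X → no win
col 3: drop X → no win
col 4: drop X → no win
col 5: drop X → WIN!
col 6: drop X → no win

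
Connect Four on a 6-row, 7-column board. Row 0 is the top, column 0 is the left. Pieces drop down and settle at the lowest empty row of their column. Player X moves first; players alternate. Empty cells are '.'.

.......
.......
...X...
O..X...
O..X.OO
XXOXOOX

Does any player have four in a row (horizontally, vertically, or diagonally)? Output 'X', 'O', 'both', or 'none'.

X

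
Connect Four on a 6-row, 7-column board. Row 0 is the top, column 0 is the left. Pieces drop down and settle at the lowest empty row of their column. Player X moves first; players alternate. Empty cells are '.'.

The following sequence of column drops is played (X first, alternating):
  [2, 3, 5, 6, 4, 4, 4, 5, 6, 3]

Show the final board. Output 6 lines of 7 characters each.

Answer: .......
.......
.......
....X..
...OOOX
..XOXXO

Derivation:
Move 1: X drops in col 2, lands at row 5
Move 2: O drops in col 3, lands at row 5
Move 3: X drops in col 5, lands at row 5
Move 4: O drops in col 6, lands at row 5
Move 5: X drops in col 4, lands at row 5
Move 6: O drops in col 4, lands at row 4
Move 7: X drops in col 4, lands at row 3
Move 8: O drops in col 5, lands at row 4
Move 9: X drops in col 6, lands at row 4
Move 10: O drops in col 3, lands at row 4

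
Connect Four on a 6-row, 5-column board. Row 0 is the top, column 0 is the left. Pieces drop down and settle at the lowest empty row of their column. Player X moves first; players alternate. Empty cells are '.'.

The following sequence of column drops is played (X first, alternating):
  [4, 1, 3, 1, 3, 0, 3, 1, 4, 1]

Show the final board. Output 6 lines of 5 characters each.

Answer: .....
.....
.O...
.O.X.
.O.XX
OO.XX

Derivation:
Move 1: X drops in col 4, lands at row 5
Move 2: O drops in col 1, lands at row 5
Move 3: X drops in col 3, lands at row 5
Move 4: O drops in col 1, lands at row 4
Move 5: X drops in col 3, lands at row 4
Move 6: O drops in col 0, lands at row 5
Move 7: X drops in col 3, lands at row 3
Move 8: O drops in col 1, lands at row 3
Move 9: X drops in col 4, lands at row 4
Move 10: O drops in col 1, lands at row 2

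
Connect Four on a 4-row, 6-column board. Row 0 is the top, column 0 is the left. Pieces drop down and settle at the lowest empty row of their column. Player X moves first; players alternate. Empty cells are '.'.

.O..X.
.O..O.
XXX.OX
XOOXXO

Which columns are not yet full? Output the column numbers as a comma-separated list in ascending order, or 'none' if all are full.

Answer: 0,2,3,5

Derivation:
col 0: top cell = '.' → open
col 1: top cell = 'O' → FULL
col 2: top cell = '.' → open
col 3: top cell = '.' → open
col 4: top cell = 'X' → FULL
col 5: top cell = '.' → open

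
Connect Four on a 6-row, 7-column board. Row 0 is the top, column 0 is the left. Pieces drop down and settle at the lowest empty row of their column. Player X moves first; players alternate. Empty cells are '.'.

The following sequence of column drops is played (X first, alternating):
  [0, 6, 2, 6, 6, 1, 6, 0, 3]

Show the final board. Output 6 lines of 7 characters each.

Answer: .......
.......
......X
......X
O.....O
XOXX..O

Derivation:
Move 1: X drops in col 0, lands at row 5
Move 2: O drops in col 6, lands at row 5
Move 3: X drops in col 2, lands at row 5
Move 4: O drops in col 6, lands at row 4
Move 5: X drops in col 6, lands at row 3
Move 6: O drops in col 1, lands at row 5
Move 7: X drops in col 6, lands at row 2
Move 8: O drops in col 0, lands at row 4
Move 9: X drops in col 3, lands at row 5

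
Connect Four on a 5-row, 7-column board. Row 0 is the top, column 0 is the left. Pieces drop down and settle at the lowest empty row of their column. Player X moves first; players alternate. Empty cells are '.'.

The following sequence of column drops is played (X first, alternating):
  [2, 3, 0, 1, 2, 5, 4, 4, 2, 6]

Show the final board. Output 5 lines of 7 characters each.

Answer: .......
.......
..X....
..X.O..
XOXOXOO

Derivation:
Move 1: X drops in col 2, lands at row 4
Move 2: O drops in col 3, lands at row 4
Move 3: X drops in col 0, lands at row 4
Move 4: O drops in col 1, lands at row 4
Move 5: X drops in col 2, lands at row 3
Move 6: O drops in col 5, lands at row 4
Move 7: X drops in col 4, lands at row 4
Move 8: O drops in col 4, lands at row 3
Move 9: X drops in col 2, lands at row 2
Move 10: O drops in col 6, lands at row 4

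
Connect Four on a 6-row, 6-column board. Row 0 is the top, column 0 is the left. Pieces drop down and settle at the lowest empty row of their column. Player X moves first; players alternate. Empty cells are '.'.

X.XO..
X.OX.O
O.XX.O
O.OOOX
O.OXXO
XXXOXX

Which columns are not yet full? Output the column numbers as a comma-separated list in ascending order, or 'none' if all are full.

Answer: 1,4,5

Derivation:
col 0: top cell = 'X' → FULL
col 1: top cell = '.' → open
col 2: top cell = 'X' → FULL
col 3: top cell = 'O' → FULL
col 4: top cell = '.' → open
col 5: top cell = '.' → open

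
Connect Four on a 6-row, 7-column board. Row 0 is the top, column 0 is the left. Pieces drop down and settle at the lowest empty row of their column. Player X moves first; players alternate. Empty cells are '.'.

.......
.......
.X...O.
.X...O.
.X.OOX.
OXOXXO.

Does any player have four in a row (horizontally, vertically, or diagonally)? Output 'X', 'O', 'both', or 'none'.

X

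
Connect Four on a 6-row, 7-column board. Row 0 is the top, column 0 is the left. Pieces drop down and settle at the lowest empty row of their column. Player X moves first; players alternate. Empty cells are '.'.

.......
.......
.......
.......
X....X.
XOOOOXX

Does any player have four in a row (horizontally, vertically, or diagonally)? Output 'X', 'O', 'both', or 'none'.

O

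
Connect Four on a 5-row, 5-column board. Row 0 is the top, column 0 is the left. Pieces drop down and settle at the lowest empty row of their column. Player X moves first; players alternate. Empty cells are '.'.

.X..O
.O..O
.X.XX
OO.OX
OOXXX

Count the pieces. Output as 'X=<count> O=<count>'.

X=8 O=8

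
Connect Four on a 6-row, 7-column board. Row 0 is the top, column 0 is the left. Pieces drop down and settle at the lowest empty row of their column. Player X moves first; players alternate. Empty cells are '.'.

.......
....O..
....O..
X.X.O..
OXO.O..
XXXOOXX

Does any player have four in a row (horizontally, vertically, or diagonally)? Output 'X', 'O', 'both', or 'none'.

O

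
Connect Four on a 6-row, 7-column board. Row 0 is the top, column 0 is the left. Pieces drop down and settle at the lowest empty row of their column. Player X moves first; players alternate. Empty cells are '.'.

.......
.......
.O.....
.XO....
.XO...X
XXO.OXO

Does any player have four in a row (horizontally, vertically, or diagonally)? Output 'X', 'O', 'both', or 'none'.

none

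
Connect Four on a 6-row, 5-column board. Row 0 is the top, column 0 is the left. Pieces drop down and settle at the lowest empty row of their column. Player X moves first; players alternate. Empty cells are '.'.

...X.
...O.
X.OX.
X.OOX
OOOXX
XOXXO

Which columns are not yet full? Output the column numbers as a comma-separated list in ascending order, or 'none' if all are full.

col 0: top cell = '.' → open
col 1: top cell = '.' → open
col 2: top cell = '.' → open
col 3: top cell = 'X' → FULL
col 4: top cell = '.' → open

Answer: 0,1,2,4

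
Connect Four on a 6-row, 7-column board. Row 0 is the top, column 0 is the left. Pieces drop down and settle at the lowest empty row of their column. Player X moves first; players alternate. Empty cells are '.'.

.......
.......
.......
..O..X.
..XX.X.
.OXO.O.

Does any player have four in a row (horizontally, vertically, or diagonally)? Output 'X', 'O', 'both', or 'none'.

none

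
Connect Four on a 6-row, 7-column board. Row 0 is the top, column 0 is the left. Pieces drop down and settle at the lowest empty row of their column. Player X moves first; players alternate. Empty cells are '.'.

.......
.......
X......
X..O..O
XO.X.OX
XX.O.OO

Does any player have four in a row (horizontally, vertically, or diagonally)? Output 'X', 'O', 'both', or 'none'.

X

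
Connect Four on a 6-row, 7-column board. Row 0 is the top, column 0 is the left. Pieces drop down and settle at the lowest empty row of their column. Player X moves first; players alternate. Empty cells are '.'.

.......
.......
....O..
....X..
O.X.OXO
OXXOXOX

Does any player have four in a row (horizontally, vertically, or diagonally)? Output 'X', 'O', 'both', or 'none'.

none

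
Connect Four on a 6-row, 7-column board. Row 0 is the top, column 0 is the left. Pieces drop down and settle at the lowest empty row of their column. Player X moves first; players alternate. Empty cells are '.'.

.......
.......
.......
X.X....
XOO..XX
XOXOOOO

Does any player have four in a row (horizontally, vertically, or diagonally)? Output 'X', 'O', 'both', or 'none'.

O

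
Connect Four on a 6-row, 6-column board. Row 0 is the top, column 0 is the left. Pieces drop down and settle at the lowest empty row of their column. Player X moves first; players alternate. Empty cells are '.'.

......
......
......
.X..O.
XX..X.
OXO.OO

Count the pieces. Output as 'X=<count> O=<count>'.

X=5 O=5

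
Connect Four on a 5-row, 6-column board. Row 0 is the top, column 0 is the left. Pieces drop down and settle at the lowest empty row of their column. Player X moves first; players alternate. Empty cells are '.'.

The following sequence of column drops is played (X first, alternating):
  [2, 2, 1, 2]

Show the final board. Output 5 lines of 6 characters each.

Answer: ......
......
..O...
..O...
.XX...

Derivation:
Move 1: X drops in col 2, lands at row 4
Move 2: O drops in col 2, lands at row 3
Move 3: X drops in col 1, lands at row 4
Move 4: O drops in col 2, lands at row 2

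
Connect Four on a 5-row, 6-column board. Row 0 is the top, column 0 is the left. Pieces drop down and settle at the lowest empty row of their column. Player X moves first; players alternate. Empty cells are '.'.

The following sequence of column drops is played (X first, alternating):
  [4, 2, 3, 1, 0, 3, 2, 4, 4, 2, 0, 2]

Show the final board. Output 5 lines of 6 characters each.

Move 1: X drops in col 4, lands at row 4
Move 2: O drops in col 2, lands at row 4
Move 3: X drops in col 3, lands at row 4
Move 4: O drops in col 1, lands at row 4
Move 5: X drops in col 0, lands at row 4
Move 6: O drops in col 3, lands at row 3
Move 7: X drops in col 2, lands at row 3
Move 8: O drops in col 4, lands at row 3
Move 9: X drops in col 4, lands at row 2
Move 10: O drops in col 2, lands at row 2
Move 11: X drops in col 0, lands at row 3
Move 12: O drops in col 2, lands at row 1

Answer: ......
..O...
..O.X.
X.XOO.
XOOXX.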